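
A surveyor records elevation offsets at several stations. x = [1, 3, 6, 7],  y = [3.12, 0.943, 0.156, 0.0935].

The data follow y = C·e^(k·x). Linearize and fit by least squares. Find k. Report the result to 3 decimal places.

Linearized form: ln y = k·x + ln C. From the 4 transformed points,
Σx = 17.0000, Σ(x)² = 95.0000, Σln y = -3.1485, Σx·ln y = -26.7742.
Equations: 95.0000·k + 17.0000·ln C = -26.7742;  17.0000·k + 4·ln C = -3.1485.
Slope k = (n·Σx·ln y − Σx·Σln y)/(n·Σ(x)² − (Σx)²) = (4·-26.7742 − 17.0000·-3.1485)/91.0000 = -0.58870; ln C = (Σln y − k·Σx)/n = 1.71482.

k = -0.589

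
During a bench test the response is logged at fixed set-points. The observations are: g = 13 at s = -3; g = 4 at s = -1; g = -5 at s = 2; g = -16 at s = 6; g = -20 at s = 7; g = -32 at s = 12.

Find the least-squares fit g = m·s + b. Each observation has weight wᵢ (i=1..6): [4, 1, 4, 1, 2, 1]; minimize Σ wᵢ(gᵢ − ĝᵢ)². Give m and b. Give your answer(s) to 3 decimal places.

The normal equations are: 331·m + 27·b = -960;  27·m + 13·b = -52.
det = 331·13 − 27² = 3574.
m = ((-960)·13 − 27·(-52))/3574 = -5538/1787; b = (331·(-52) − 27·(-960))/3574 = 4354/1787.

m = -3.099, b = 2.436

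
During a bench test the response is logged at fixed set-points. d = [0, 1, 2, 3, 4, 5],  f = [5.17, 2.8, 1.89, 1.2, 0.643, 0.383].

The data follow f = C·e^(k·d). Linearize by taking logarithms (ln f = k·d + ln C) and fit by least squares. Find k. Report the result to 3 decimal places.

Taking logs, ln f = k·d + ln C, so regress ln f on d.
Σd = 15.0000, Σ(d)² = 55.0000, Σln f = 2.0901, Σd·ln f = -3.7153.
Equations: 55.0000·k + 15.0000·ln C = -3.7153;  15.0000·k + 6·ln C = 2.0901.
Solving (det = 105.0000): k = -0.51088, ln C = 1.62555.

k = -0.511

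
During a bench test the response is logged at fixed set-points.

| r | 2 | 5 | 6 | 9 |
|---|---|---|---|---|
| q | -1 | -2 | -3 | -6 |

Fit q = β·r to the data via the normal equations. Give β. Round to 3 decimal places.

β = -0.575

Compute the Gram sums: Σr·r = 146.
Moment sums: Σr·q = -84.
Normal equations: [[146]]·[β]ᵀ = [-84]ᵀ.
Hence β = -84 / 146 ≈ -0.575342.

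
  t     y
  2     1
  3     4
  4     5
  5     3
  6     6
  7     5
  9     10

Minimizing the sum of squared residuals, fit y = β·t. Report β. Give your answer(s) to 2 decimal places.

Entries of MᵀM: Σt·t = 220.
For Mᵀy: Σt·y = 210.
MᵀM·[β]ᵀ = Mᵀy becomes [[220]]·[β]ᵀ = [210]ᵀ.
β = 210/220 = 0.954545.

β = 0.95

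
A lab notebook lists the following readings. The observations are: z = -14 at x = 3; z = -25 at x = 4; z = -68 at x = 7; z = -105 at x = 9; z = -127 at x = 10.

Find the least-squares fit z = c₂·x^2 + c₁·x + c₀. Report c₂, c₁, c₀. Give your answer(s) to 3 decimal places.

c₂ = -0.884, c₁ = -4.599, c₀ = 7.659

Setting ∂/∂c₂ … = 0 gives: 19299·c₂ + 2163·c₁ + 255·c₀ = -25063;  2163·c₂ + 255·c₁ + 33·c₀ = -2833;  255·c₂ + 33·c₁ + 5·c₀ = -339.
(Σx^2·x^2 = 19299, Σx^2·x = 2163, Σx^2 = 255, Σx·x = 255, Σx = 33, Σ1 = 5, Σx^2·z = -25063, Σx·z = -2833, Σz = -339.)
Inverting the 3×3 Gram matrix, [c₂, c₁, c₀]ᵀ = [-153/173, -2387/519, 1325/173]ᵀ.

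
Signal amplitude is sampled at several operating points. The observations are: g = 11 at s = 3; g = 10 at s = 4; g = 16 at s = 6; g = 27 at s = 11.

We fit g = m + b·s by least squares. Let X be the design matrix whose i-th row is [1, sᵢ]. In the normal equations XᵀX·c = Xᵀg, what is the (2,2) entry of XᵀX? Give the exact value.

Row 2 ↔ basis s, column 2 ↔ basis s, so (XᵀX)_{2,2} = Σᵢ (s)·(s) = (3)·(3) + (4)·(4) + (6)·(6) + (11)·(11) = 182.

182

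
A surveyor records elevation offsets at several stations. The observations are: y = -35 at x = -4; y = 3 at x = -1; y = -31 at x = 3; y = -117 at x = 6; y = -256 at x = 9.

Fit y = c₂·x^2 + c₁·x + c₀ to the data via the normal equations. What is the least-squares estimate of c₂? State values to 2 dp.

Entries of MᵀM: Σx^2·x^2 = 8195, Σx^2·x = 907, Σx^2 = 143, Σx·x = 143, Σx = 13, Σ1 = 5.
For Mᵀy: Σx^2·y = -25784, Σx·y = -2962, Σy = -436.
So MᵀM·[c₂, c₁, c₀]ᵀ = Mᵀy: [[8195, 907, 143]; [907, 143, 13]; [143, 13, 5]]·[c₂, c₁, c₀]ᵀ = [-25784, -2962, -436]ᵀ.
Inverting the 3×3 Gram matrix, [c₂, c₁, c₀]ᵀ = [-22008/7493, -52789/22479, 65369/22479]ᵀ.

c₂ = -2.94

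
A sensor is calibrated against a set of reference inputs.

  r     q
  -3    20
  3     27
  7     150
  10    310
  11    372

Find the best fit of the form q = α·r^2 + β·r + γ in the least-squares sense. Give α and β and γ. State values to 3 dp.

With design matrix A, AᵀA = [[27204, 2674, 288]; [2674, 288, 28]; [288, 28, 5]] and Aᵀq = [83785, 8263, 879]ᵀ.
Row-reducing yields α = 2012097/666422, β = 693689/666422, γ = -1312229/333211.

α = 3.019, β = 1.041, γ = -3.938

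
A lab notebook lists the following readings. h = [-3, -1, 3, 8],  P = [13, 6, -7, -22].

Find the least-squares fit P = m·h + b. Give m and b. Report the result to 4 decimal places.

m = -3.1731, b = 3.0530

Compute the Gram sums: Σh·h = 83, Σh = 7, Σ1 = 4.
And Σh·P = -242, ΣP = -10.
det = 83·4 − 7² = 283.
m = ((-242)·4 − 7·(-10))/283 = -898/283; b = (83·(-10) − 7·(-242))/283 = 864/283.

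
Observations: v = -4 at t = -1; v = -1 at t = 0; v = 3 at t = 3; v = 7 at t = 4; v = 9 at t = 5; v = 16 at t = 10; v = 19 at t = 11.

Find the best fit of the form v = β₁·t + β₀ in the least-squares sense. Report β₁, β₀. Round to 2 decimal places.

Sums needed: Σt·t = 272, Σt = 32, Σ1 = 7.
For Xᵀv: Σt·v = 455, Σv = 49.
XᵀX·[β₁, β₀]ᵀ = Xᵀv becomes [[272, 32]; [32, 7]]·[β₁, β₀]ᵀ = [455, 49]ᵀ.
Determinant 272·7 − 32² = 880.
β₁ = (455·7 − 32·49)/880 = 147/80; β₀ = (272·49 − 32·455)/880 = -7/5.

β₁ = 1.84, β₀ = -1.40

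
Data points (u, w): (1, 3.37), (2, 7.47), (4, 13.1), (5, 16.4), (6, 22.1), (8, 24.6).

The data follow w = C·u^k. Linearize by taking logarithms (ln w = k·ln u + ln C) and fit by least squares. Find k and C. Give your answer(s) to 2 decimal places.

k = 0.97, C = 3.54

Linearized form: ln w = k·ln u + ln C. From the 6 transformed points,
Σln u = 7.5601, Σ(ln u)² = 12.5270, Σln w = 14.8940, Σln u·ln w = 21.6687.
Equations: 12.5270·k + 7.5601·ln C = 21.6687;  7.5601·k + 6·ln C = 14.8940.
Solving (det = 18.0074): k = 0.96696, ln C = 1.26395, so C = exp(1.26395) = 3.53938.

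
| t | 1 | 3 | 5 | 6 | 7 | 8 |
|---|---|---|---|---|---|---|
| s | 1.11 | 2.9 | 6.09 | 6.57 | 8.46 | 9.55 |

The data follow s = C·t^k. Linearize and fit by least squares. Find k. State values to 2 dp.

Linearized form: ln s = k·ln t + ln C. From the 6 transformed points,
XᵀX = [[15.1183, 8.5252]; [8.5252, 6]], rhs = [16.2979, 9.2501]ᵀ  (here Σln t = 8.5252, Σ(ln t)² = 15.1183, Σln s = 9.2501, Σln t·ln s = 16.2979).
Slope k = (n·Σln t·ln s − Σln t·Σln s)/(n·Σ(ln t)² − (Σln t)²) = (6·16.2979 − 8.5252·9.2501)/18.0313 = 1.04978; ln C = (Σln s − k·Σln t)/n = 0.05010.

k = 1.05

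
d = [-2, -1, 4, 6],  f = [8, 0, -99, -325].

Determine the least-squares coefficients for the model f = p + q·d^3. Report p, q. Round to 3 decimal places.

p = -2.937, q = -1.492

Normal-equation sums: Σ1 = 4, Σd^3 = 271, Σd^3·d^3 = 50817.
Right-hand side: Σf = -416, Σd^3·f = -76600.
XᵀX·[p, q]ᵀ = Xᵀf becomes [[4, 271]; [271, 50817]]·[p, q]ᵀ = [-416, -76600]ᵀ.
Eliminating q: 50817·(row 1) − 271·(row 2) gives 129827·p = 50817·(-416) − 271·(-76600) = -381272, so p = -381272/129827.
Then q = ((-76600) − 271·(-381272/129827))/50817 = -193664/129827.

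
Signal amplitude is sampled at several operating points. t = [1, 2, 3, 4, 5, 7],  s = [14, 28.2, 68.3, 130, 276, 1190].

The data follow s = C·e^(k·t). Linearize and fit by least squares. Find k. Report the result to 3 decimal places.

k = 0.742

Linearized form: ln s = k·t + ln C. From the 6 transformed points,
Over the data: Σt = 22.0000, Σ(t)² = 104.0000, Σln s = 27.7719, Σt·ln s = 119.1335.
Normal system: [[104.0000, 22.0000]; [22.0000, 6]]·[k, ln C]ᵀ = [119.1335, 27.7719]ᵀ.
Slope k = (n·Σt·ln s − Σt·Σln s)/(n·Σ(t)² − (Σt)²) = (6·119.1335 − 22.0000·27.7719)/140.0000 = 0.74156; ln C = (Σln s − k·Σt)/n = 1.90960.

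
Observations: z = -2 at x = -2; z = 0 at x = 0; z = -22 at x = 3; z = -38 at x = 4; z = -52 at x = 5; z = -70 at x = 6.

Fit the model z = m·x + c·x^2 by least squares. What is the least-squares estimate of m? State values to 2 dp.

Setting ∂/∂m … = 0 gives: 90·m + 424·c = -894;  424·m + 2274·c = -4634.
(Σx·x = 90, Σx·x^2 = 424, Σx^2·x^2 = 2274, Σx·z = -894, Σx^2·z = -4634.)
Δ = 90·2274 − 424² = 24884.
m = ((-894)·2274 − 424·(-4634))/24884 = -17035/6221; c = (90·(-4634) − 424·(-894))/24884 = -9501/6221.

m = -2.74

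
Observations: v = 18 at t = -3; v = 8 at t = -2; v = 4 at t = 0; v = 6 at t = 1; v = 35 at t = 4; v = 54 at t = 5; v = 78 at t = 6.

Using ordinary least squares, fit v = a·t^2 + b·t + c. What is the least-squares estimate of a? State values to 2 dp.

Forming AᵀA = [[2275, 371, 91]; [371, 91, 11]; [91, 11, 7]] and Aᵀv = [4918, 814, 203]ᵀ gives AᵀA·[a, b, c]ᵀ = Aᵀv.
Row-reducing yields a = 16081/8316, b = 218/297, c = 3217/1188.

a = 1.93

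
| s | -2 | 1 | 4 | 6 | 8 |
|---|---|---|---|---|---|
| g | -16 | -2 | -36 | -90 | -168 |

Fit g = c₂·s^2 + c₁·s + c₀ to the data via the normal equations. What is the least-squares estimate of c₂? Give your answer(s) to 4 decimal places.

Compute the Gram sums: Σs^2·s^2 = 5665, Σs^2·s = 785, Σs^2 = 121, Σs·s = 121, Σs = 17, Σ1 = 5.
For Xᵀg: Σs^2·g = -14634, Σs·g = -1998, Σg = -312.
Row-reducing yields c₂ = -10161/3478, c₁ = 4245/1739, c₀ = 3/3478.

c₂ = -2.9215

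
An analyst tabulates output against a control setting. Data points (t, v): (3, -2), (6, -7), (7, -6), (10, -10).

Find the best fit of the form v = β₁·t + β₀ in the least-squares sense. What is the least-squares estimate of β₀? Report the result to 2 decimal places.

β₀ = 0.90

Entries of AᵀA: Σt·t = 194, Σt = 26, Σ1 = 4.
For Aᵀv: Σt·v = -190, Σv = -25.
Normal equations: [[194, 26]; [26, 4]]·[β₁, β₀]ᵀ = [-190, -25]ᵀ.
det = 194·4 − 26² = 100.
β₁ = ((-190)·4 − 26·(-25))/100 = -11/10; β₀ = (194·(-25) − 26·(-190))/100 = 9/10.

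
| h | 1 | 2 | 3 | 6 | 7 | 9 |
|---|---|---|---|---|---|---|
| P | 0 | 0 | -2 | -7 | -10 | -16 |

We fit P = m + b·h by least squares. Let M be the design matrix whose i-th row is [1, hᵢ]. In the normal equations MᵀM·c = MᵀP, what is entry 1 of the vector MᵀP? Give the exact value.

Entry 1 ↔ basis 1, so (MᵀP)_{1} = Σᵢ Pᵢ = (1)·(0) + (1)·(0) + (1)·(-2) + (1)·(-7) + (1)·(-10) + (1)·(-16) = -35.

-35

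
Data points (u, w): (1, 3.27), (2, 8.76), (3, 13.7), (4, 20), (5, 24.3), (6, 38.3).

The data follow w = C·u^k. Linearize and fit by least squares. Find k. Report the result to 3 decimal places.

Let Y = ln w. Fitting Y = k·ln u + ln C by least squares:
Σln u = 6.5793, Σ(ln u)² = 9.4099, Σln w = 15.8040, Σln u·ln w = 20.1994.
Equations: 9.4099·k + 6.5793·ln C = 20.1994;  6.5793·k + 6·ln C = 15.8040.
Δ = 9.4099·6 − (6.5793)² = 13.1729; k = (20.1994·6 − 6.5793·15.8040)/13.1729 = 1.30704, ln C = (9.4099·15.8040 − 6.5793·20.1994)/13.1729 = 1.20078.

k = 1.307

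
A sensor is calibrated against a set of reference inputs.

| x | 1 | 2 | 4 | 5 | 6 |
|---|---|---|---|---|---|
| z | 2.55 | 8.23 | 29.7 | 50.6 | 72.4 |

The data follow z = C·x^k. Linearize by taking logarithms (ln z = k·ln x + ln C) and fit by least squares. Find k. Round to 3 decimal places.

Let Y = ln z. Fitting Y = k·ln x + ln C by least squares:
Over the data: Σln x = 5.4806, Σ(ln x)² = 8.2030, Σln z = 14.6412, Σln x·ln z = 20.1502.
Normal system: [[8.2030, 5.4806]; [5.4806, 5]]·[k, ln C]ᵀ = [20.1502, 14.6412]ᵀ.
Slope k = (n·Σln x·ln z − Σln x·Σln z)/(n·Σ(ln x)² − (Σln x)²) = (5·20.1502 − 5.4806·14.6412)/10.9774 = 1.86819; ln C = (Σln z − k·Σln x)/n = 0.88046.

k = 1.868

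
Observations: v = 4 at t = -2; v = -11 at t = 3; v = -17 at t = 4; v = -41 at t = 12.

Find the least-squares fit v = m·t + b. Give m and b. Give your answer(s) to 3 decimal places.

Sums needed: Σt·t = 173, Σt = 17, Σ1 = 4.
Moment sums: Σt·v = -601, Σv = -65.
det = 173·4 − 17² = 403.
m = ((-601)·4 − 17·(-65))/403 = -1299/403; b = (173·(-65) − 17·(-601))/403 = -1028/403.

m = -3.223, b = -2.551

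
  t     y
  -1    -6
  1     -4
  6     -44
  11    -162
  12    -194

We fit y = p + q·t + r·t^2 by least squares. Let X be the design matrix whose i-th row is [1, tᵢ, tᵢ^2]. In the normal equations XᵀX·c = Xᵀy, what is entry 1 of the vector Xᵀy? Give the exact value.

-410

Entry 1 ↔ basis 1, so (Xᵀy)_{1} = Σᵢ yᵢ = (1)·(-6) + (1)·(-4) + (1)·(-44) + (1)·(-162) + (1)·(-194) = -410.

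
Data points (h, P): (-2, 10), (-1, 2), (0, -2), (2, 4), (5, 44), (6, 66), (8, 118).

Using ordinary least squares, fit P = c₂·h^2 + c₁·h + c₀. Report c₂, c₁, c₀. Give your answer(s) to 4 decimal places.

Setting ∂/∂c₂ … = 0 gives: 6050·c₂ + 852·c₁ + 134·c₀ = 11086;  852·c₂ + 134·c₁ + 18·c₀ = 1546;  134·c₂ + 18·c₁ + 7·c₀ = 242.
(Σh^2·h^2 = 6050, Σh^2·h = 852, Σh^2 = 134, Σh·h = 134, Σh = 18, Σ1 = 7, Σh^2·P = 11086, Σh·P = 1546, ΣP = 242.)
Row-reducing yields c₂ = 170343/84329, c₁ = -97373/84329, c₀ = -95090/84329.

c₂ = 2.0200, c₁ = -1.1547, c₀ = -1.1276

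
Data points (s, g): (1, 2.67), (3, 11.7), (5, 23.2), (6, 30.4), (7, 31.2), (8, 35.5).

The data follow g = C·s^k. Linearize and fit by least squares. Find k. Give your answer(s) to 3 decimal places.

Let Y = ln g. Fitting Y = k·ln s + ln C by least squares:
AᵀA = [[15.1183, 8.5252]; [8.5252, 6]], rhs = [27.9977, 17.0102]ᵀ  (here Σln s = 8.5252, Σ(ln s)² = 15.1183, Σln g = 17.0102, Σln s·ln g = 27.9977).
Solving (det = 18.0313): k = 1.27397, ln C = 1.02491.

k = 1.274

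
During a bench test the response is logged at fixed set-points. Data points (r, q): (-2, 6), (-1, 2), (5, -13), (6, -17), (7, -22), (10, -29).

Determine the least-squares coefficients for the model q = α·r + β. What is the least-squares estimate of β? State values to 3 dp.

Sums needed: Σr·r = 215, Σr = 25, Σ1 = 6.
Moment sums: Σr·q = -625, Σq = -73.
AᵀA·[α, β]ᵀ = Aᵀq becomes [[215, 25]; [25, 6]]·[α, β]ᵀ = [-625, -73]ᵀ.
Determinant 215·6 − 25² = 665.
α = ((-625)·6 − 25·(-73))/665 = -55/19; β = (215·(-73) − 25·(-625))/665 = -2/19.

β = -0.105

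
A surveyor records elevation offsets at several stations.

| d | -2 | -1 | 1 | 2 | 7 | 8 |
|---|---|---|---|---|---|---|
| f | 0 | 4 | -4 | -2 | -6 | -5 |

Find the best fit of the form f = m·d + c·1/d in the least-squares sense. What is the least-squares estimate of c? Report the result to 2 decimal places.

c = -2.63

With design matrix X, XᵀX = [[123, 6]; [6, 7953/3136]] and Xᵀf = [-94, -587/56]ᵀ.
Determinant 123·(7953/3136) − 6² = 865323/3136.
m = ((-94)·(7953/3136) − 6·(-587/56))/(865323/3136) = -61150/96147; c = (123·(-587/56) − 6·(-94))/(865323/3136) = -252728/96147.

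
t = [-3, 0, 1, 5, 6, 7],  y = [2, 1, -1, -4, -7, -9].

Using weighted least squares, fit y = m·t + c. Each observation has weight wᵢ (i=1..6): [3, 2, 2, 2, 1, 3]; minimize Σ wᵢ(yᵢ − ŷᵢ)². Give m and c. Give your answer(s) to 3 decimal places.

m = -1.079, c = -0.280

Forming XᵀWX = [[262, 30]; [30, 13]] and XᵀWy = [-291, -36]ᵀ gives XᵀWX·[m, c]ᵀ = XᵀWy.
Δ = 262·13 − 30² = 2506.
m = ((-291)·13 − 30·(-36))/2506 = -2703/2506; c = (262·(-36) − 30·(-291))/2506 = -351/1253.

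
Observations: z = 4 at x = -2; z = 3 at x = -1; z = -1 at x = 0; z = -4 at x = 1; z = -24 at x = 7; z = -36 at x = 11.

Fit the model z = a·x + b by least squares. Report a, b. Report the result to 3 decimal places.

a = -3.183, b = -1.180

From the data, Σx·x = 176, Σx = 16, Σ1 = 6.
And Σx·z = -579, Σz = -58.
Determinant 176·6 − 16² = 800.
a = ((-579)·6 − 16·(-58))/800 = -1273/400; b = (176·(-58) − 16·(-579))/800 = -59/50.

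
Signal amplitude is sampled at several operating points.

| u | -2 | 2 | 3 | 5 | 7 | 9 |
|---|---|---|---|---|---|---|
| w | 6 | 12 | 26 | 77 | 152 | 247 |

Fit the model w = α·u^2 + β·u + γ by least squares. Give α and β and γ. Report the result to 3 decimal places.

The normal equations are: 9700·α + 1224·β + 172·γ = 29686;  1224·α + 172·β + 24·γ = 3762;  172·α + 24·β + 6·γ = 520.
(Σu^2·u^2 = 9700, Σu^2·u = 1224, Σu^2 = 172, Σu·u = 172, Σu = 24, Σ1 = 6, Σu^2·w = 29686, Σu·w = 3762, Σw = 520.)
Solving the 3×3 system (Gaussian elimination) gives α = 83129/28190, β = 37611/28190, γ = -45171/14095.

α = 2.949, β = 1.334, γ = -3.205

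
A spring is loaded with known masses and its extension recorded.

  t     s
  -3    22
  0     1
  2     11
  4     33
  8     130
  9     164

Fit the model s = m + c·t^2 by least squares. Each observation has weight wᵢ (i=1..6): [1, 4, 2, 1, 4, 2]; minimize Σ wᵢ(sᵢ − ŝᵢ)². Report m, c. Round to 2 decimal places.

m = 1.84, c = 2.00

Compute the Gram sums: Σwᵢ·1 = 14, Σwᵢ·t^2 = 451, Σwᵢ·t^2·t^2 = 29875.
For XᵀWs: Σwᵢ·s = 929, Σwᵢ·t^2·s = 60662.
XᵀWX·[m, c]ᵀ = XᵀWs becomes [[14, 451]; [451, 29875]]·[m, c]ᵀ = [929, 60662]ᵀ.
Determinant 14·29875 − 451² = 214849.
m = (929·29875 − 451·60662)/214849 = 395313/214849; c = (14·60662 − 451·929)/214849 = 430289/214849.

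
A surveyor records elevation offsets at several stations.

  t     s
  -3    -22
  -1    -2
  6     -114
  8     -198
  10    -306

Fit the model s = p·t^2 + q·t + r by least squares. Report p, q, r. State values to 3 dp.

p = -2.906, q = -1.485, r = -0.418

Normal-equation sums: Σt^2·t^2 = 15474, Σt^2·t = 1700, Σt^2 = 210, Σt·t = 210, Σt = 20, Σ1 = 5.
For Xᵀs: Σt^2·s = -47576, Σt·s = -5260, Σs = -642.
Normal equations: [[15474, 1700, 210]; [1700, 210, 20]; [210, 20, 5]]·[p, q, r]ᵀ = [-47576, -5260, -642]ᵀ.
Row-reducing yields p = -18222/6271, q = -46562/31355, r = -13114/31355.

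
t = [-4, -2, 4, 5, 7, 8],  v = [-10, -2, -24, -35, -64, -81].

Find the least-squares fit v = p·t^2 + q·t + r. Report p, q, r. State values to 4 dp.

p = -1.0385, q = -1.7308, r = -0.6923

Setting ∂/∂p … = 0 gives: 7650·p + 972·q + 174·r = -9747;  972·p + 174·q + 18·r = -1323;  174·p + 18·q + 6·r = -216.
(Σt^2·t^2 = 7650, Σt^2·t = 972, Σt^2 = 174, Σt·t = 174, Σt = 18, Σ1 = 6, Σt^2·v = -9747, Σt·v = -1323, Σv = -216.)
Solving the 3×3 system (Gaussian elimination) gives p = -27/26, q = -45/26, r = -9/13.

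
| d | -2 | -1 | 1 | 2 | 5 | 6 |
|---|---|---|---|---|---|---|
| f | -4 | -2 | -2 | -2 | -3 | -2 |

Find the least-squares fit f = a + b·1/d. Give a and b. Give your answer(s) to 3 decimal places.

Compute the Gram sums: Σ1 = 6, Σ1/d = 11/30, Σ1/d·1/d = 2311/900.
Moment sums: Σf = -15, Σ1/d·f = 1/15.
Eliminating b: (2311/900)·(row 1) − (11/30)·(row 2) gives (2749/180)·a = (2311/900)·(-15) − (11/30)·(1/15) = -34687/900, so a = -34687/13745.
Then b = ((1/15) − (11/30)·(-34687/13745))/(2311/900) = 1062/2749.

a = -2.524, b = 0.386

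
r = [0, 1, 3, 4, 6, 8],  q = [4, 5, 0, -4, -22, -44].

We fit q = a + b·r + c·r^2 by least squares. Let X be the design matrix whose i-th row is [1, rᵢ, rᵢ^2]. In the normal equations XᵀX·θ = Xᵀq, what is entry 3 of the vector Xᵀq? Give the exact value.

-3667

Entry 3 ↔ basis r^2, so (Xᵀq)_{3} = Σᵢ (r^2)·qᵢ = (0)·(4) + (1)·(5) + (9)·(0) + (16)·(-4) + (36)·(-22) + (64)·(-44) = -3667.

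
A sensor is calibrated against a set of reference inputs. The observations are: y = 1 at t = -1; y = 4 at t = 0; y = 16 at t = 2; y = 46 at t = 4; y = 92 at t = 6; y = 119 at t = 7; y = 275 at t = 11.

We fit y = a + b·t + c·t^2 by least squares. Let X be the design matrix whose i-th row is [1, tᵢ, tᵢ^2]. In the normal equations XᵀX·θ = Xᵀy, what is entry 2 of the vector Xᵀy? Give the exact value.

Entry 2 ↔ basis t, so (Xᵀy)_{2} = Σᵢ (t)·yᵢ = (-1)·(1) + (0)·(4) + (2)·(16) + (4)·(46) + (6)·(92) + (7)·(119) + (11)·(275) = 4625.

4625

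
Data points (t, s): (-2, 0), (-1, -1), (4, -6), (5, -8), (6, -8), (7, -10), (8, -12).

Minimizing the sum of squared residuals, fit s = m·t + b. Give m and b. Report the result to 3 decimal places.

Forming MᵀM = [[195, 27]; [27, 7]] and Mᵀs = [-277, -45]ᵀ gives MᵀM·[m, b]ᵀ = Mᵀs.
Eliminating b: 7·(row 1) − 27·(row 2) gives 636·m = 7·(-277) − 27·(-45) = -724, so m = -181/159.
Then b = ((-45) − 27·(-181/159))/7 = -108/53.

m = -1.138, b = -2.038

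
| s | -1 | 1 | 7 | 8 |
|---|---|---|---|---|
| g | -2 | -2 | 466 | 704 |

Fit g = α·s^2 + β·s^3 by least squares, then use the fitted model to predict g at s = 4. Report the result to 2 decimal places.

ĝ = 80.17

With design matrix X, XᵀX = [[6499, 49575]; [49575, 379795]] and Xᵀg = [67886, 520286]ᵀ.
det = 6499·379795 − 49575² = 10607080.
α = (67886·379795 − 49575·520286)/10607080 = -260377/265177; β = (6499·520286 − 49575·67886)/10607080 = 1986283/1325885.
At s = 4: ĝ = (-260377/265177)·(16) + (1986283/1325885)·(64) = 106291952/1325885.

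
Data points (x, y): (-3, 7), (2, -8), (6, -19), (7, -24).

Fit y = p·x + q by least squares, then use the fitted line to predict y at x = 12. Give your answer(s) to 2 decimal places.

ŷ = -38.15

Sums needed: Σx·x = 98, Σx = 12, Σ1 = 4.
For Aᵀy: Σx·y = -319, Σy = -44.
So AᵀA·[p, q]ᵀ = Aᵀy: [[98, 12]; [12, 4]]·[p, q]ᵀ = [-319, -44]ᵀ.
Δ = 98·4 − 12² = 248.
p = ((-319)·4 − 12·(-44))/248 = -187/62; q = (98·(-44) − 12·(-319))/248 = -121/62.
At x = 12: ŷ = (-187/62)·(12) + (-121/62)·(1) = -2365/62.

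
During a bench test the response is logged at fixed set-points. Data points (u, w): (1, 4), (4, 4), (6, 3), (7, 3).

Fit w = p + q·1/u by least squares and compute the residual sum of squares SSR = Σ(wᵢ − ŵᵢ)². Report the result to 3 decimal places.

SSR = 0.560

Sums needed: Σ1 = 4, Σ1/u = 131/84, Σ1/u·1/u = 7837/7056.
And Σw = 14, Σ1/u·w = 83/14.
So XᵀX·[p, q]ᵀ = Xᵀw: [[4, 131/84]; [131/84, 7837/7056]]·[p, q]ᵀ = [14, 83/14]ᵀ.
Determinant 4·(7837/7056) − (131/84)² = 4729/2352.
p = (14·(7837/7056) − (131/84)·(83/14))/(4729/2352) = 44480/14187; q = (4·(83/14) − (131/84)·14)/(4729/2352) = 4424/4729.
Residuals: -1004/14187, 8950/14187, -1377/4729, -3815/14187; SSR = 7946/14187.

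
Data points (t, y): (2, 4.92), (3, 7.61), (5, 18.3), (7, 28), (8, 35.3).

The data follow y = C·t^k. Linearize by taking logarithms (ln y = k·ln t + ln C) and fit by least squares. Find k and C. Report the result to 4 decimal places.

k = 1.4482, C = 1.7059

With ln yᵢ as the transformed response and ln tᵢ as the regressor:
Σln t = 7.4265, Σ(ln t)² = 12.3883, Σln y = 13.4258, Σln t·ln y = 21.9075.
Equations: 12.3883·k + 7.4265·ln C = 21.9075;  7.4265·k + 5·ln C = 13.4258.
Δ = 12.3883·5 − (7.4265)² = 6.7880; k = (21.9075·5 − 7.4265·13.4258)/6.7880 = 1.44822, ln C = (12.3883·13.4258 − 7.4265·21.9075)/6.7880 = 0.53410, so C = exp(0.53410) = 1.70592.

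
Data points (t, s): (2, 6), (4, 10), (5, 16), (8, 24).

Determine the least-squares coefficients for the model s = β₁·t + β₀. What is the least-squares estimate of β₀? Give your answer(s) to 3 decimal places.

β₀ = -0.693

The normal equations are: 109·β₁ + 19·β₀ = 324;  19·β₁ + 4·β₀ = 56.
(Σt·t = 109, Σt = 19, Σ1 = 4, Σt·s = 324, Σs = 56.)
det = 109·4 − 19² = 75.
β₁ = (324·4 − 19·56)/75 = 232/75; β₀ = (109·56 − 19·324)/75 = -52/75.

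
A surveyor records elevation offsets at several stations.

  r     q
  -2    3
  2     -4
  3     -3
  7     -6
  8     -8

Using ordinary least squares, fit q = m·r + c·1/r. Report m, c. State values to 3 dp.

m = -0.874, c = -3.068

Setting ∂/∂m … = 0 gives: 130·m + 5·c = -129;  5·m + (18265/28224)·c = -89/14.
det = 130·(18265/28224) − 5² = 834425/14112.
m = ((-129)·(18265/28224) − 5·(-89/14))/(834425/14112) = -291813/333770; c = (130·(-89/14) − 5·(-129))/(834425/14112) = -512064/166885.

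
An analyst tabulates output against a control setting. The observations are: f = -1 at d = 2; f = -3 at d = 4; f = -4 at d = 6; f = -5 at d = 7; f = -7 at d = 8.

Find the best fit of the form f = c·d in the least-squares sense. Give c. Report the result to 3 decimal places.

MᵀM·[c]ᵀ = Mᵀf reads: 169·c = -129.
c = (-129)/169 = -0.763314.

c = -0.763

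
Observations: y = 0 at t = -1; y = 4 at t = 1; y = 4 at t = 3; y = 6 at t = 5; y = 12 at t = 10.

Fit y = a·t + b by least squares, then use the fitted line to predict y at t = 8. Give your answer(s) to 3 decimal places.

ŷ = 9.674

Normal-equation sums: Σt·t = 136, Σt = 18, Σ1 = 5.
For Xᵀy: Σt·y = 166, Σy = 26.
XᵀX·[a, b]ᵀ = Xᵀy becomes [[136, 18]; [18, 5]]·[a, b]ᵀ = [166, 26]ᵀ.
Determinant 136·5 − 18² = 356.
a = (166·5 − 18·26)/356 = 181/178; b = (136·26 − 18·166)/356 = 137/89.
At t = 8: ŷ = (181/178)·(8) + (137/89)·(1) = 861/89.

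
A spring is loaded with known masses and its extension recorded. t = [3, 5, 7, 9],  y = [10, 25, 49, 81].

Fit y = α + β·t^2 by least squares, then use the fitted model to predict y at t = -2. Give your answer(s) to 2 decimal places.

MᵀM·[α, β]ᵀ = Mᵀy reads: 4·α + 164·β = 165;  164·α + 9668·β = 9677.
Δ = 4·9668 − 164² = 11776.
α = (165·9668 − 164·9677)/11776 = 16/23; β = (4·9677 − 164·165)/11776 = 91/92.
At t = -2: ŷ = (16/23)·(1) + (91/92)·(4) = 107/23.

ŷ = 4.65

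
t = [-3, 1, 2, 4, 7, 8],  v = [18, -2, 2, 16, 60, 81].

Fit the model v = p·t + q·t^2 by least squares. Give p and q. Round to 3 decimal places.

p = -1.803, q = 1.485

The normal system XᵀX·[p, q]ᵀ = Xᵀv is [[143, 901]; [901, 6851]]·[p, q]ᵀ = [1080, 8548]ᵀ.
Eliminating q: 6851·(row 1) − 901·(row 2) gives 167892·p = 6851·1080 − 901·8548 = -302668, so p = -4451/2469.
Then q = (8548 − 901·(-4451/2469))/6851 = 62321/41973.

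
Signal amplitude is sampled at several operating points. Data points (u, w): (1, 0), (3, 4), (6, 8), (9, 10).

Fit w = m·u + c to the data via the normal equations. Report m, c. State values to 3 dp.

With design matrix A, AᵀA = [[127, 19]; [19, 4]] and Aᵀw = [150, 22]ᵀ.
det = 127·4 − 19² = 147.
m = (150·4 − 19·22)/147 = 26/21; c = (127·22 − 19·150)/147 = -8/21.

m = 1.238, c = -0.381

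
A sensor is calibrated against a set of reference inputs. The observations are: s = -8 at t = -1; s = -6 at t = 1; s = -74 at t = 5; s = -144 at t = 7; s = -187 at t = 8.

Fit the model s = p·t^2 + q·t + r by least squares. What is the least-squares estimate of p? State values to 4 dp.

Forming XᵀX = [[7124, 980, 140]; [980, 140, 20]; [140, 20, 5]] and Xᵀs = [-20888, -2872, -419]ᵀ gives XᵀX·[p, q, r]ᵀ = Xᵀs.
Inverting the 3×3 Gram matrix, [p, q, r]ᵀ = [-98/33, 47/55, -61/15]ᵀ.

p = -2.9697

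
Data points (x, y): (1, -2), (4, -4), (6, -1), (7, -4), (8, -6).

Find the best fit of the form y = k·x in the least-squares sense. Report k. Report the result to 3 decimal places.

Forming AᵀA = [[166]] and Aᵀy = [-100]ᵀ gives AᵀA·[k]ᵀ = Aᵀy.
Hence k = -100 / 166 ≈ -0.60241.

k = -0.602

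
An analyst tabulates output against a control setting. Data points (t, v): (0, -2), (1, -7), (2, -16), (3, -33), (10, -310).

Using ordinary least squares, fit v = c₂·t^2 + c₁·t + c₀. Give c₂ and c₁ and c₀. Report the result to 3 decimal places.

c₂ = -2.942, c₁ = -1.370, c₀ = -2.149

Entries of MᵀM: Σt^2·t^2 = 10098, Σt^2·t = 1036, Σt^2 = 114, Σt·t = 114, Σt = 16, Σ1 = 5.
Moment sums: Σt^2·v = -31368, Σt·v = -3238, Σv = -368.
Solving the 3×3 system (Gaussian elimination) gives c₂ = -75066/25519, c₁ = -34953/25519, c₀ = -54844/25519.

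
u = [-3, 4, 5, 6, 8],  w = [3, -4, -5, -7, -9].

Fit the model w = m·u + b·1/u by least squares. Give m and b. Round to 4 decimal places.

Compute the Gram sums: Σu·u = 150, Σu·1/u = 5, Σ1/u·1/u = 3701/14400.
Moment sums: Σu·w = -164, Σ1/u·w = -127/24.
MᵀM·[m, b]ᵀ = Mᵀw becomes [[150, 5]; [5, 3701/14400]]·[m, b]ᵀ = [-164, -127/24]ᵀ.
Eliminating b: (3701/14400)·(row 1) − 5·(row 2) gives (1301/96)·m = (3701/14400)·(-164) − 5·(-127/24) = -56491/3600, so m = -112982/97575.
Then b = ((-127/24) − 5·(-112982/97575))/(3701/14400) = 2520/1301.

m = -1.1579, b = 1.9370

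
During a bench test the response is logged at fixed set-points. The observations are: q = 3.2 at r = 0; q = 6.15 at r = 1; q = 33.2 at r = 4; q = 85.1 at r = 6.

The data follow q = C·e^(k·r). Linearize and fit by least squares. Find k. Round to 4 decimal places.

k = 0.5470

Linearized form: ln q = k·r + ln C. From the 4 transformed points,
Σr = 11.0000, Σ(r)² = 53.0000, Σln q = 10.9260, Σr·ln q = 42.4896.
Equations: 53.0000·k + 11.0000·ln C = 42.4896;  11.0000·k + 4·ln C = 10.9260.
Solving (det = 91.0000): k = 0.54695, ln C = 1.22738.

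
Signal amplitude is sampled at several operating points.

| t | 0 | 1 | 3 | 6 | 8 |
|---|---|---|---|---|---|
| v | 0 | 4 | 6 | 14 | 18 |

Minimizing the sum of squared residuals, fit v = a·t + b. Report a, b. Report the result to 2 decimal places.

Forming XᵀX = [[110, 18]; [18, 5]] and Xᵀv = [250, 42]ᵀ gives XᵀX·[a, b]ᵀ = Xᵀv.
Eliminating b: 5·(row 1) − 18·(row 2) gives 226·a = 5·250 − 18·42 = 494, so a = 247/113.
Then b = (42 − 18·(247/113))/5 = 60/113.

a = 2.19, b = 0.53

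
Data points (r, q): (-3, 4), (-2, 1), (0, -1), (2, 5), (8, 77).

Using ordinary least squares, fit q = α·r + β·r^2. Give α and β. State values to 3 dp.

From the data, Σr·r = 81, Σr·r^2 = 485, Σr^2·r^2 = 4209.
Moment sums: Σr·q = 612, Σr^2·q = 4988.
AᵀA·[α, β]ᵀ = Aᵀq becomes [[81, 485]; [485, 4209]]·[α, β]ᵀ = [612, 4988]ᵀ.
Determinant 81·4209 − 485² = 105704.
α = (612·4209 − 485·4988)/105704 = 19591/13213; β = (81·4988 − 485·612)/105704 = 13401/13213.

α = 1.483, β = 1.014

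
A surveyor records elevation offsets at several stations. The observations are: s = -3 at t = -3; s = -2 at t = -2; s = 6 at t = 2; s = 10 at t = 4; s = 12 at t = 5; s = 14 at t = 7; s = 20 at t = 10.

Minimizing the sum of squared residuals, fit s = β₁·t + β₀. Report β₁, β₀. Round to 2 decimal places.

β₁ = 1.79, β₀ = 2.25

Setting ∂/∂β₁ … = 0 gives: 207·β₁ + 23·β₀ = 423;  23·β₁ + 7·β₀ = 57.
(Σt·t = 207, Σt = 23, Σ1 = 7, Σt·s = 423, Σs = 57.)
Determinant 207·7 − 23² = 920.
β₁ = (423·7 − 23·57)/920 = 165/92; β₀ = (207·57 − 23·423)/920 = 9/4.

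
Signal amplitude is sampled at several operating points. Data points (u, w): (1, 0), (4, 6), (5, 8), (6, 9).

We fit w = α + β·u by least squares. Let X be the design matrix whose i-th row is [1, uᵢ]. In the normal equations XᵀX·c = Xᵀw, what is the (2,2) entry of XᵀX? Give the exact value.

78

Row 2 ↔ basis u, column 2 ↔ basis u, so (XᵀX)_{2,2} = Σᵢ (u)·(u) = (1)·(1) + (4)·(4) + (5)·(5) + (6)·(6) = 78.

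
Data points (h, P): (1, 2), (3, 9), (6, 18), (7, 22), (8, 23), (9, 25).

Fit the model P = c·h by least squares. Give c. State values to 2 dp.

Entries of MᵀM: Σh·h = 240.
For MᵀP: Σh·P = 700.
Hence c = 700 / 240 ≈ 2.91667.

c = 2.92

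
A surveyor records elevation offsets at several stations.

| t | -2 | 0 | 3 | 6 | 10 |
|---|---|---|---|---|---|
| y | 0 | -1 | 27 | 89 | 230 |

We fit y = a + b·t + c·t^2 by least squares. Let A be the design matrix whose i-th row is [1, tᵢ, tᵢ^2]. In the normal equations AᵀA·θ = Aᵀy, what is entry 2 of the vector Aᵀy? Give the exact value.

Entry 2 ↔ basis t, so (Aᵀy)_{2} = Σᵢ (t)·yᵢ = (-2)·(0) + (0)·(-1) + (3)·(27) + (6)·(89) + (10)·(230) = 2915.

2915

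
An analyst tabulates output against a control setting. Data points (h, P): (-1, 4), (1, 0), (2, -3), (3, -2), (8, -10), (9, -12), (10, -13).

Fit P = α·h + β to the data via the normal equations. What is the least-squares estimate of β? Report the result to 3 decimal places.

β = 1.668

The normal system MᵀM·[α, β]ᵀ = MᵀP is [[260, 32]; [32, 7]]·[α, β]ᵀ = [-334, -36]ᵀ.
Eliminating β: 7·(row 1) − 32·(row 2) gives 796·α = 7·(-334) − 32·(-36) = -1186, so α = -593/398.
Then β = ((-36) − 32·(-593/398))/7 = 332/199.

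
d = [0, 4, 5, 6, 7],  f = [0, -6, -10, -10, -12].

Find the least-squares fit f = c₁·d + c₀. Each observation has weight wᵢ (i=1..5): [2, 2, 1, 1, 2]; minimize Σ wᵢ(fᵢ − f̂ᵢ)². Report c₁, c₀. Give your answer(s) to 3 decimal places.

The normal equations are: 191·c₁ + 33·c₀ = -326;  33·c₁ + 8·c₀ = -56.
(Σwᵢ·d·d = 191, Σwᵢ·d = 33, Σwᵢ·1 = 8, Σwᵢ·d·f = -326, Σwᵢ·f = -56.)
Eliminating c₀: 8·(row 1) − 33·(row 2) gives 439·c₁ = 8·(-326) − 33·(-56) = -760, so c₁ = -760/439.
Then c₀ = ((-56) − 33·(-760/439))/8 = 62/439.

c₁ = -1.731, c₀ = 0.141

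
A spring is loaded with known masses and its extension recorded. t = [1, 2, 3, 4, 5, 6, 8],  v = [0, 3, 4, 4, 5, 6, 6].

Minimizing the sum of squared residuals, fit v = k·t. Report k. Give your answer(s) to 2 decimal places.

The normal equations are: 155·k = 143.
k = 143/155 = 0.922581.

k = 0.92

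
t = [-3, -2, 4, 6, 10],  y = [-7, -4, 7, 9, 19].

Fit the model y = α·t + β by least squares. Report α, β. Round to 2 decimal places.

α = 1.91, β = -0.93

The normal equations are: 165·α + 15·β = 301;  15·α + 5·β = 24.
Determinant 165·5 − 15² = 600.
α = (301·5 − 15·24)/600 = 229/120; β = (165·24 − 15·301)/600 = -37/40.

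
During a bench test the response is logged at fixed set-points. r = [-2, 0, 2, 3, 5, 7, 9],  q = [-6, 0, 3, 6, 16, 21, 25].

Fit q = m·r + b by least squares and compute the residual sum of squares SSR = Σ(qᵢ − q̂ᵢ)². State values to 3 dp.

Entries of AᵀA: Σr·r = 172, Σr = 24, Σ1 = 7.
Right-hand side: Σr·q = 488, Σq = 65.
AᵀA·[m, b]ᵀ = Aᵀq becomes [[172, 24]; [24, 7]]·[m, b]ᵀ = [488, 65]ᵀ.
Determinant 172·7 − 24² = 628.
m = (488·7 − 24·65)/628 = 464/157; b = (172·65 − 24·488)/628 = -133/157.
Residuals: 119/157, 133/157, -324/157, -317/157, 325/157, 182/157, -118/157; SSR = 2484/157.

SSR = 15.822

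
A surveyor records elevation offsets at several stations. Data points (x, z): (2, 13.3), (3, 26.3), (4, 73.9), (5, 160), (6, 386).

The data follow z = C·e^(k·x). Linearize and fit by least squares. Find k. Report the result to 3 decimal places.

k = 0.854

Taking logs, ln z = k·x + ln C, so regress ln z on x.
Σx = 20.0000, Σ(x)² = 90.0000, Σln z = 21.1911, Σx·ln z = 93.3060.
Equations: 90.0000·k + 20.0000·ln C = 93.3060;  20.0000·k + 5·ln C = 21.1911.
Slope k = (n·Σx·ln z − Σx·Σln z)/(n·Σ(x)² − (Σx)²) = (5·93.3060 − 20.0000·21.1911)/50.0000 = 0.85418; ln C = (Σln z − k·Σx)/n = 0.82151.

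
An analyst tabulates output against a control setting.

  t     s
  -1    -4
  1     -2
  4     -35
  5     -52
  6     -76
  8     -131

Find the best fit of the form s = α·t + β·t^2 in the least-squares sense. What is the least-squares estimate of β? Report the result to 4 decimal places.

With design matrix A, AᵀA = [[143, 917]; [917, 6275]] and Aᵀs = [-1902, -12986]ᵀ.
Determinant 143·6275 − 917² = 56436.
α = ((-1902)·6275 − 917·(-12986))/56436 = -6722/14109; β = (143·(-12986) − 917·(-1902))/56436 = -28216/14109.

β = -1.9999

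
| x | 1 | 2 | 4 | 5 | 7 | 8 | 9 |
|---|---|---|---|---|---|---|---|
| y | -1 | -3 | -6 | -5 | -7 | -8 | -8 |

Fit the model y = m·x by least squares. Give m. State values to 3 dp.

m = -1.004

The normal system MᵀM·[m]ᵀ = Mᵀy is [[240]]·[m]ᵀ = [-241]ᵀ.
Hence m = -241 / 240 ≈ -1.00417.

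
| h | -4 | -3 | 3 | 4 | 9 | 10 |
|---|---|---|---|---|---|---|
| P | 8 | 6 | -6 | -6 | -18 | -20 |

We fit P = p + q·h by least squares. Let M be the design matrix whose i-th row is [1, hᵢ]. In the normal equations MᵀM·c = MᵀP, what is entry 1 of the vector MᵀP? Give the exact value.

-36

Entry 1 ↔ basis 1, so (MᵀP)_{1} = Σᵢ Pᵢ = (1)·(8) + (1)·(6) + (1)·(-6) + (1)·(-6) + (1)·(-18) + (1)·(-20) = -36.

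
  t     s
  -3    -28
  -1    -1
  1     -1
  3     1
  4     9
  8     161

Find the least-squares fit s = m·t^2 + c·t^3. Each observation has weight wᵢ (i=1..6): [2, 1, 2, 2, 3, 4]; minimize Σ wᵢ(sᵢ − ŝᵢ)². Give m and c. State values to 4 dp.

m = -1.4839, c = 0.5002

Normal-equation sums: Σwᵢ·t^2·t^2 = 17479, Σwᵢ·t^2·t^3 = 134145, Σwᵢ·t^3·t^3 = 1063783.
For MᵀWs: Σwᵢ·t^2·s = 41159, Σwᵢ·t^3·s = 333021.
Normal equations: [[17479, 134145]; [134145, 1063783]]·[m, c]ᵀ = [41159, 333021]ᵀ.
Δ = 17479·1063783 − 134145² = 598982032.
m = (41159·1063783 − 134145·333021)/598982032 = -222214387/149745508; c = (17479·333021 − 134145·41159)/598982032 = 6809091/13613228.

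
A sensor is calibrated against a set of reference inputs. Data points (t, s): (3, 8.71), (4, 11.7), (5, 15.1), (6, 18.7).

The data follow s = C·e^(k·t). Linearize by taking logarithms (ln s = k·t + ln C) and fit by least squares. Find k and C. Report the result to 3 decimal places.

Taking logs, ln s = k·t + ln C, so regress ln s on t.
Σt = 18.0000, Σ(t)² = 86.0000, Σln s = 10.2673, Σt·ln s = 47.4764.
Normal system: [[86.0000, 18.0000]; [18.0000, 4]]·[k, ln C]ᵀ = [47.4764, 10.2673]ᵀ.
Δ = 86.0000·4 − (18.0000)² = 20.0000; k = (47.4764·4 − 18.0000·10.2673)/20.0000 = 0.25473, ln C = (86.0000·10.2673 − 18.0000·47.4764)/20.0000 = 1.42055, so C = exp(1.42055) = 4.13941.

k = 0.255, C = 4.139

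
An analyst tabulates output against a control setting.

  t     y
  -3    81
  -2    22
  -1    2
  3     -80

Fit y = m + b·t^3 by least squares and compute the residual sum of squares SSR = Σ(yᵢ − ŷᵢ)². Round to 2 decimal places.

SSR = 3.96

With design matrix X, XᵀX = [[4, -9]; [-9, 1523]] and Xᵀy = [25, -4525]ᵀ.
det = 4·1523 − (-9)² = 6011.
m = (25·1523 − (-9)·(-4525))/6011 = -2650/6011; b = (4·(-4525) − (-9)·25)/6011 = -17875/6011.
Residuals: 6916/6011, -8108/6011, -3203/6011, 4395/6011; SSR = 23814/6011.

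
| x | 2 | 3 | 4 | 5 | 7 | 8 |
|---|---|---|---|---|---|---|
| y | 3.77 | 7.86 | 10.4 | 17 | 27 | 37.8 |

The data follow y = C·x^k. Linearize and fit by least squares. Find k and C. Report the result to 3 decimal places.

k = 1.613, C = 1.237

Linearized form: ln y = k·ln x + ln C. From the 6 transformed points,
Σln x = 8.8128, Σ(ln x)² = 14.3101, Σln y = 15.4920, Σln x·ln y = 24.9579.
Normal system: [[14.3101, 8.8128]; [8.8128, 6]]·[k, ln C]ᵀ = [24.9579, 15.4920]ᵀ.
Δ = 14.3101·6 − (8.8128)² = 8.1947; k = (24.9579·6 − 8.8128·15.4920)/8.1947 = 1.61304, ln C = (14.3101·15.4920 − 8.8128·24.9579)/8.1947 = 0.21277, so C = exp(0.21277) = 1.23709.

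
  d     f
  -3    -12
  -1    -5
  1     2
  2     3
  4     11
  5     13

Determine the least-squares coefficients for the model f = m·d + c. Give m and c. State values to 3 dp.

m = 3.132, c = -2.176

Entries of MᵀM: Σd·d = 56, Σd = 8, Σ1 = 6.
And Σd·f = 158, Σf = 12.
MᵀM·[m, c]ᵀ = Mᵀf becomes [[56, 8]; [8, 6]]·[m, c]ᵀ = [158, 12]ᵀ.
Determinant 56·6 − 8² = 272.
m = (158·6 − 8·12)/272 = 213/68; c = (56·12 − 8·158)/272 = -37/17.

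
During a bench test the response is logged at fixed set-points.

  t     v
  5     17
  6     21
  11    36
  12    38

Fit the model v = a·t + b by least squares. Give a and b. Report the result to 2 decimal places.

a = 3.00, b = 2.50

The normal system AᵀA·[a, b]ᵀ = Aᵀv is [[326, 34]; [34, 4]]·[a, b]ᵀ = [1063, 112]ᵀ.
Determinant 326·4 − 34² = 148.
a = (1063·4 − 34·112)/148 = 3; b = (326·112 − 34·1063)/148 = 5/2.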